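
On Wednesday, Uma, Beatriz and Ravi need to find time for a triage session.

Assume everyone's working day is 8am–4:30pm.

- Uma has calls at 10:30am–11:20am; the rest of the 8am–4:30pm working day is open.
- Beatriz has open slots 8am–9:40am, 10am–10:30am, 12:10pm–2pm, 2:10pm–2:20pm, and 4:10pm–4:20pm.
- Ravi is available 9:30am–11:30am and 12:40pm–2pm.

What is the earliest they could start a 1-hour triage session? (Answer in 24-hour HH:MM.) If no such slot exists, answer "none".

Uma free within 08:00–16:30: 08:00–10:30, 11:20–16:30.
Uma ∩ Beatriz: 08:00–09:40, 10:00–10:30, 12:10–14:00, 14:10–14:20, 16:10–16:20.
Uma ∩ Beatriz ∩ Ravi: 09:30–09:40, 10:00–10:30, 12:40–14:00.
Windows ≥ 60 min: 12:40–14:00.
Earliest such window starts at 12:40.

12:40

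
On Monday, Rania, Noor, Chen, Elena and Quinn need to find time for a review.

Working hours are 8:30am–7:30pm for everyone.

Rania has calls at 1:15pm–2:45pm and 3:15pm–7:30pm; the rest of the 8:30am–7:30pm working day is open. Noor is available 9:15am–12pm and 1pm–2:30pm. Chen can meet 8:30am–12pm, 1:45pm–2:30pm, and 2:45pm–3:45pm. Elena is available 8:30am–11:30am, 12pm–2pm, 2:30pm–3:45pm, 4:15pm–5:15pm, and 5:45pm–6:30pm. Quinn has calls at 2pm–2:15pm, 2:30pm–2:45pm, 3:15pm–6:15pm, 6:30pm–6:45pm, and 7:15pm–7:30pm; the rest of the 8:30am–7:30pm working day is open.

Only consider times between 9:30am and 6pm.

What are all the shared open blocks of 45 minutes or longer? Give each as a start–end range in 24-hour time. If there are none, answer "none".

Rania free within 08:30–19:30: 08:30–13:15, 14:45–15:15.
Quinn free within 08:30–19:30: 08:30–14:00, 14:15–14:30, 14:45–15:15, 18:15–18:30, 18:45–19:15.
Rania ∩ Noor: 09:15–12:00, 13:00–13:15.
Rania ∩ Noor ∩ Chen: 09:15–12:00.
Rania ∩ Noor ∩ Chen ∩ Elena: 09:15–11:30.
Rania ∩ Noor ∩ Chen ∩ Elena ∩ Quinn: 09:15–11:30.
Restricted to 09:30–18:00: 09:30–11:30.
Windows ≥ 45 min: 09:30–11:30.

09:30–11:30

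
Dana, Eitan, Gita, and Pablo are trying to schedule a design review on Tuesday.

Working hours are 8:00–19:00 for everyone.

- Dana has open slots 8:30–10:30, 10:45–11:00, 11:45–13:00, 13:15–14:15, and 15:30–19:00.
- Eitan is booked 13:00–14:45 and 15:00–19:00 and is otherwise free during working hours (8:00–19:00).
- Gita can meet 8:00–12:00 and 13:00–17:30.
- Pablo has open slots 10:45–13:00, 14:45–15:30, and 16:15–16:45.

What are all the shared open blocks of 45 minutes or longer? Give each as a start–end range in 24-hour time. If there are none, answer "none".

Eitan free within 08:00–19:00: 08:00–13:00, 14:45–15:00.
Dana ∩ Eitan: 08:30–10:30, 10:45–11:00, 11:45–13:00.
Dana ∩ Eitan ∩ Gita: 08:30–10:30, 10:45–11:00, 11:45–12:00.
Dana ∩ Eitan ∩ Gita ∩ Pablo: 10:45–11:00, 11:45–12:00.
Windows ≥ 45 min: (none).

none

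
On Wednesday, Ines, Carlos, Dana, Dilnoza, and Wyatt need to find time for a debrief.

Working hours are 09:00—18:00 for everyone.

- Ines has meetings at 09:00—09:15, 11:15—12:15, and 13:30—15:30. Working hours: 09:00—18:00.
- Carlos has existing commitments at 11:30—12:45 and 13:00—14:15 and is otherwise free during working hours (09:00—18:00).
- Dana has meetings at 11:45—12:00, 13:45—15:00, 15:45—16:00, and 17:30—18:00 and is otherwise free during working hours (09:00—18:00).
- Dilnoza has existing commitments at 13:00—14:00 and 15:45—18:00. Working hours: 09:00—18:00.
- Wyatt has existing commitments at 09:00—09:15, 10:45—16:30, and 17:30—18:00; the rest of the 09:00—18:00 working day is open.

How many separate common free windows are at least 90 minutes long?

1

Ines free within 09:00–18:00: 09:15–11:15, 12:15–13:30, 15:30–18:00.
Carlos free within 09:00–18:00: 09:00–11:30, 12:45–13:00, 14:15–18:00.
Dana free within 09:00–18:00: 09:00–11:45, 12:00–13:45, 15:00–15:45, 16:00–17:30.
Dilnoza free within 09:00–18:00: 09:00–13:00, 14:00–15:45.
Wyatt free within 09:00–18:00: 09:15–10:45, 16:30–17:30.
Ines ∩ Carlos: 09:15–11:15, 12:45–13:00, 15:30–18:00.
Ines ∩ Carlos ∩ Dana: 09:15–11:15, 12:45–13:00, 15:30–15:45, 16:00–17:30.
Ines ∩ Carlos ∩ Dana ∩ Dilnoza: 09:15–11:15, 12:45–13:00, 15:30–15:45.
Ines ∩ Carlos ∩ Dana ∩ Dilnoza ∩ Wyatt: 09:15–10:45.
Windows ≥ 90 min: 09:15–10:45.
That's 1 window.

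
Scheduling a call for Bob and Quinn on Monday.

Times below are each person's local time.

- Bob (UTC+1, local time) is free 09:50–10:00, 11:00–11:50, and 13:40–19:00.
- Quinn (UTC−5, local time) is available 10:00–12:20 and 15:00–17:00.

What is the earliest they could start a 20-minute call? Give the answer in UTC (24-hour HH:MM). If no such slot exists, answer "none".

Bob → UTC: 08:50–09:00, 10:00–10:50, 12:40–18:00.
Quinn → UTC: 15:00–17:20, 20:00–22:00.
Bob ∩ Quinn: 15:00–17:20.
Windows ≥ 20 min: 15:00–17:20.
Earliest such window starts at 15:00.

15:00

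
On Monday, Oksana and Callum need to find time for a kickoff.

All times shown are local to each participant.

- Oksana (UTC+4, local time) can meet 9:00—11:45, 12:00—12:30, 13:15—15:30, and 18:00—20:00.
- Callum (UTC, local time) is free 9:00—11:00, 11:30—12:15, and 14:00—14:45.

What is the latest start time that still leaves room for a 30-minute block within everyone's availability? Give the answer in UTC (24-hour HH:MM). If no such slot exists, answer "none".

Oksana → UTC: 05:00–07:45, 08:00–08:30, 09:15–11:30, 14:00–16:00.
Callum → UTC: 09:00–11:00, 11:30–12:15, 14:00–14:45.
Oksana ∩ Callum: 09:15–11:00, 14:00–14:45.
Windows ≥ 30 min: 09:15–11:00, 14:00–14:45.
Latest start in the last window 14:00–14:45 is 14:45 − 30 min = 14:15.

14:15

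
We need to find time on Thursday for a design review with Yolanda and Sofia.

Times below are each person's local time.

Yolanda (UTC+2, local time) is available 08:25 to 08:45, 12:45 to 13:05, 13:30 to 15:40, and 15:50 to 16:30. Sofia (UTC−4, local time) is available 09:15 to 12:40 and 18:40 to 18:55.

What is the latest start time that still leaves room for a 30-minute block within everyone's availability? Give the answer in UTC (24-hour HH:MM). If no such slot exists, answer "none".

Yolanda → UTC: 06:25–06:45, 10:45–11:05, 11:30–13:40, 13:50–14:30.
Sofia → UTC: 13:15–16:40, 22:40–22:55.
Yolanda ∩ Sofia: 13:15–13:40, 13:50–14:30.
Windows ≥ 30 min: 13:50–14:30.
Latest start in the last window 13:50–14:30 is 14:30 − 30 min = 14:00.

14:00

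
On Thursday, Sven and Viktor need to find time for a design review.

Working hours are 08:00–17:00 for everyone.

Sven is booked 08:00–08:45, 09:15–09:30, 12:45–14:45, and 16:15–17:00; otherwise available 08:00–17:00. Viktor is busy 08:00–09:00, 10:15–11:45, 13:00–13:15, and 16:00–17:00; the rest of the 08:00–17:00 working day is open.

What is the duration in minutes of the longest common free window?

Sven free within 08:00–17:00: 08:45–09:15, 09:30–12:45, 14:45–16:15.
Viktor free within 08:00–17:00: 09:00–10:15, 11:45–13:00, 13:15–16:00.
Sven ∩ Viktor: 09:00–09:15, 09:30–10:15, 11:45–12:45, 14:45–16:00.
Common window lengths: 15, 45, 60, 75 min; longest is 75.

75 minutes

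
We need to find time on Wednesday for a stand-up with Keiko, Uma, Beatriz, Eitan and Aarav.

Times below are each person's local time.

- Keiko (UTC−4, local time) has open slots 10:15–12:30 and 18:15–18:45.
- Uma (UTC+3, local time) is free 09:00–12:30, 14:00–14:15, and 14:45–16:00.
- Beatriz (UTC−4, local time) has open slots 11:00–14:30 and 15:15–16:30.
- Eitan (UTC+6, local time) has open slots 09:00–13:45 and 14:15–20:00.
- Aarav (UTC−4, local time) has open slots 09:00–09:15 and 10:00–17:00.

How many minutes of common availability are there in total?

Keiko → UTC: 14:15–16:30, 22:15–22:45.
Uma → UTC: 06:00–09:30, 11:00–11:15, 11:45–13:00.
Beatriz → UTC: 15:00–18:30, 19:15–20:30.
Eitan → UTC: 03:00–07:45, 08:15–14:00.
Aarav → UTC: 13:00–13:15, 14:00–21:00.
Keiko ∩ Uma: (none).
Keiko ∩ Uma ∩ Beatriz: (none).
Keiko ∩ Uma ∩ Beatriz ∩ Eitan: (none).
Keiko ∩ Uma ∩ Beatriz ∩ Eitan ∩ Aarav: (none).
Total common minutes: 0.

0 minutes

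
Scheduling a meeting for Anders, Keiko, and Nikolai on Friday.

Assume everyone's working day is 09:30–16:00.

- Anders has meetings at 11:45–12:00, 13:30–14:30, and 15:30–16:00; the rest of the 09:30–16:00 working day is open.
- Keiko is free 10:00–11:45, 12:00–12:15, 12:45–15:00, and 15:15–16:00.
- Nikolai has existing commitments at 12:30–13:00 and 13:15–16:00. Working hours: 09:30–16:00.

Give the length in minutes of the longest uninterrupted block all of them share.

105 minutes

Anders free within 09:30–16:00: 09:30–11:45, 12:00–13:30, 14:30–15:30.
Nikolai free within 09:30–16:00: 09:30–12:30, 13:00–13:15.
Anders ∩ Keiko: 10:00–11:45, 12:00–12:15, 12:45–13:30, 14:30–15:00, 15:15–15:30.
Anders ∩ Keiko ∩ Nikolai: 10:00–11:45, 12:00–12:15, 13:00–13:15.
Common window lengths: 105, 15, 15 min; longest is 105.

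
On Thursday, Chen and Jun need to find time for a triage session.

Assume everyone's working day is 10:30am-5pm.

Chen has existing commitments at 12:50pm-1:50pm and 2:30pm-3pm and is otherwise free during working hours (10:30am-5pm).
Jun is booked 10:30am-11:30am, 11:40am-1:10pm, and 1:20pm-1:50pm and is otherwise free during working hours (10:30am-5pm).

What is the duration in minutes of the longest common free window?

120 minutes

Chen free within 10:30–17:00: 10:30–12:50, 13:50–14:30, 15:00–17:00.
Jun free within 10:30–17:00: 11:30–11:40, 13:10–13:20, 13:50–17:00.
Chen ∩ Jun: 11:30–11:40, 13:50–14:30, 15:00–17:00.
Common window lengths: 10, 40, 120 min; longest is 120.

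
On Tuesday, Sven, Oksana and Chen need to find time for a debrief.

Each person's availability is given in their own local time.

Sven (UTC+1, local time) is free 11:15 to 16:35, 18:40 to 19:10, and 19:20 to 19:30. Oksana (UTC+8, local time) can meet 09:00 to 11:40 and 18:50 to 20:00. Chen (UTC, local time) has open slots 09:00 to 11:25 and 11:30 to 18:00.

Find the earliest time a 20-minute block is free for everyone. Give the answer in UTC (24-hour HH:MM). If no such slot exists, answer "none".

10:50

Sven → UTC: 10:15–15:35, 17:40–18:10, 18:20–18:30.
Oksana → UTC: 01:00–03:40, 10:50–12:00.
Chen → UTC: 09:00–11:25, 11:30–18:00.
Sven ∩ Oksana: 10:50–12:00.
Sven ∩ Oksana ∩ Chen: 10:50–11:25, 11:30–12:00.
Windows ≥ 20 min: 10:50–11:25, 11:30–12:00.
Earliest such window starts at 10:50.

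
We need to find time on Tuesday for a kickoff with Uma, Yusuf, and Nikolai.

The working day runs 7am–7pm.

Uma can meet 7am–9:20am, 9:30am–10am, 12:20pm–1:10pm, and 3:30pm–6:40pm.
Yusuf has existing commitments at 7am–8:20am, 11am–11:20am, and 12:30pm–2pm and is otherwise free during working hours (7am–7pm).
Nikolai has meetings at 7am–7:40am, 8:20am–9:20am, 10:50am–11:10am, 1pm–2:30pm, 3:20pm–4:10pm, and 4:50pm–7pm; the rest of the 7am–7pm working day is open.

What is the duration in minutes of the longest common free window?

Yusuf free within 07:00–19:00: 08:20–11:00, 11:20–12:30, 14:00–19:00.
Nikolai free within 07:00–19:00: 07:40–08:20, 09:20–10:50, 11:10–13:00, 14:30–15:20, 16:10–16:50.
Uma ∩ Yusuf: 08:20–09:20, 09:30–10:00, 12:20–12:30, 15:30–18:40.
Uma ∩ Yusuf ∩ Nikolai: 09:30–10:00, 12:20–12:30, 16:10–16:50.
Common window lengths: 30, 10, 40 min; longest is 40.

40 minutes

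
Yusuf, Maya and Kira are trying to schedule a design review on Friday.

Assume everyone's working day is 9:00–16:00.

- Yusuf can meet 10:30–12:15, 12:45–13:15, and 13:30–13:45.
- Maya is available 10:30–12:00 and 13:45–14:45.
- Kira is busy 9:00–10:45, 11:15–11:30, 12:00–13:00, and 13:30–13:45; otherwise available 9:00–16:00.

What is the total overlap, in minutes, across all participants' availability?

Kira free within 09:00–16:00: 10:45–11:15, 11:30–12:00, 13:00–13:30, 13:45–16:00.
Yusuf ∩ Maya: 10:30–12:00.
Yusuf ∩ Maya ∩ Kira: 10:45–11:15, 11:30–12:00.
Total common minutes: 30 + 30 = 60.

60 minutes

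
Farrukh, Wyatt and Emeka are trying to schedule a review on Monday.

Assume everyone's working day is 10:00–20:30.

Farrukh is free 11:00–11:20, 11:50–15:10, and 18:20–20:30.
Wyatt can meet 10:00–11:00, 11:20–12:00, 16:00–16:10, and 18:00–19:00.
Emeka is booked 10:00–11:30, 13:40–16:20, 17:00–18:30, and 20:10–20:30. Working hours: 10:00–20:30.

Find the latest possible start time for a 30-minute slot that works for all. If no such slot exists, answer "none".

Emeka free within 10:00–20:30: 11:30–13:40, 16:20–17:00, 18:30–20:10.
Farrukh ∩ Wyatt: 11:50–12:00, 18:20–19:00.
Farrukh ∩ Wyatt ∩ Emeka: 11:50–12:00, 18:30–19:00.
Windows ≥ 30 min: 18:30–19:00.
Latest start in the last window 18:30–19:00 is 19:00 − 30 min = 18:30.

18:30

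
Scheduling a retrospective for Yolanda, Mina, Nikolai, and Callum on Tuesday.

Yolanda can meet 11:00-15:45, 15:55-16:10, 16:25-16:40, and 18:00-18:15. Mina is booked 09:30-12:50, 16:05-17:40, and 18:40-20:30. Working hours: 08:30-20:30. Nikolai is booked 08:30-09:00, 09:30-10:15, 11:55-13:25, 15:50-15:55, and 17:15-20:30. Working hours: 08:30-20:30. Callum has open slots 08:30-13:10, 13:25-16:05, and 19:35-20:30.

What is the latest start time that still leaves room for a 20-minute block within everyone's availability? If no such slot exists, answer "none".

Mina free within 08:30–20:30: 08:30–09:30, 12:50–16:05, 17:40–18:40.
Nikolai free within 08:30–20:30: 09:00–09:30, 10:15–11:55, 13:25–15:50, 15:55–17:15.
Yolanda ∩ Mina: 12:50–15:45, 15:55–16:05, 18:00–18:15.
Yolanda ∩ Mina ∩ Nikolai: 13:25–15:45, 15:55–16:05.
Yolanda ∩ Mina ∩ Nikolai ∩ Callum: 13:25–15:45, 15:55–16:05.
Windows ≥ 20 min: 13:25–15:45.
Latest start in the last window 13:25–15:45 is 15:45 − 20 min = 15:25.

15:25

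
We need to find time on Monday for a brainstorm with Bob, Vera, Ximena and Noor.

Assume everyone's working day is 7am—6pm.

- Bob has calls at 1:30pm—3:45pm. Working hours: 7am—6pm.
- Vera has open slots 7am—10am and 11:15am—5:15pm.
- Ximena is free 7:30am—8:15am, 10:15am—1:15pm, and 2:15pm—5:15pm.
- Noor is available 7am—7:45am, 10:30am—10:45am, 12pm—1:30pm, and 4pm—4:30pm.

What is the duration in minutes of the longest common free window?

Bob free within 07:00–18:00: 07:00–13:30, 15:45–18:00.
Bob ∩ Vera: 07:00–10:00, 11:15–13:30, 15:45–17:15.
Bob ∩ Vera ∩ Ximena: 07:30–08:15, 11:15–13:15, 15:45–17:15.
Bob ∩ Vera ∩ Ximena ∩ Noor: 07:30–07:45, 12:00–13:15, 16:00–16:30.
Common window lengths: 15, 75, 30 min; longest is 75.

75 minutes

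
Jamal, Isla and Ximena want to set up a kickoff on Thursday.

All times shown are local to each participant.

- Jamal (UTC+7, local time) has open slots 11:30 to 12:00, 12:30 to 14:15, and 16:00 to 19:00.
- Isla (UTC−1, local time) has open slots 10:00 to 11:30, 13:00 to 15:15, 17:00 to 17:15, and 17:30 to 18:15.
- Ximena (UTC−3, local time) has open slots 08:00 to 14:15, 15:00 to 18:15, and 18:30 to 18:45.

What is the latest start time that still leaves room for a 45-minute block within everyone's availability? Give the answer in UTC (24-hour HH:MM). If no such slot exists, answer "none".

11:15

Jamal → UTC: 04:30–05:00, 05:30–07:15, 09:00–12:00.
Isla → UTC: 11:00–12:30, 14:00–16:15, 18:00–18:15, 18:30–19:15.
Ximena → UTC: 11:00–17:15, 18:00–21:15, 21:30–21:45.
Jamal ∩ Isla: 11:00–12:00.
Jamal ∩ Isla ∩ Ximena: 11:00–12:00.
Windows ≥ 45 min: 11:00–12:00.
Latest start in the last window 11:00–12:00 is 12:00 − 45 min = 11:15.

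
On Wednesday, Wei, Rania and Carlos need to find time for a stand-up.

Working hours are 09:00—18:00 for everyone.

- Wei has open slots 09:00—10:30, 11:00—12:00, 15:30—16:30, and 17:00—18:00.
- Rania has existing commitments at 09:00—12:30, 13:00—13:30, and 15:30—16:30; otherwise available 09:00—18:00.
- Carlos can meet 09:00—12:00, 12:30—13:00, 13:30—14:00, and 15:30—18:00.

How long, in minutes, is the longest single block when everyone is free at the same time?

60 minutes

Rania free within 09:00–18:00: 12:30–13:00, 13:30–15:30, 16:30–18:00.
Wei ∩ Rania: 17:00–18:00.
Wei ∩ Rania ∩ Carlos: 17:00–18:00.
Single common window of 60 minutes.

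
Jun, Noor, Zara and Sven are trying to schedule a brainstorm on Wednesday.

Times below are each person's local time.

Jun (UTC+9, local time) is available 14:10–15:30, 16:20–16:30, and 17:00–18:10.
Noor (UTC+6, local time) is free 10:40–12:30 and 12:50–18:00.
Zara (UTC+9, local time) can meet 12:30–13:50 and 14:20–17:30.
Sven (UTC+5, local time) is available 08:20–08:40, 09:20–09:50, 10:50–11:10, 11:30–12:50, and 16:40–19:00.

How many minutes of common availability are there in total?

30 minutes

Jun → UTC: 05:10–06:30, 07:20–07:30, 08:00–09:10.
Noor → UTC: 04:40–06:30, 06:50–12:00.
Zara → UTC: 03:30–04:50, 05:20–08:30.
Sven → UTC: 03:20–03:40, 04:20–04:50, 05:50–06:10, 06:30–07:50, 11:40–14:00.
Jun ∩ Noor: 05:10–06:30, 07:20–07:30, 08:00–09:10.
Jun ∩ Noor ∩ Zara: 05:20–06:30, 07:20–07:30, 08:00–08:30.
Jun ∩ Noor ∩ Zara ∩ Sven: 05:50–06:10, 07:20–07:30.
Total common minutes: 20 + 10 = 30.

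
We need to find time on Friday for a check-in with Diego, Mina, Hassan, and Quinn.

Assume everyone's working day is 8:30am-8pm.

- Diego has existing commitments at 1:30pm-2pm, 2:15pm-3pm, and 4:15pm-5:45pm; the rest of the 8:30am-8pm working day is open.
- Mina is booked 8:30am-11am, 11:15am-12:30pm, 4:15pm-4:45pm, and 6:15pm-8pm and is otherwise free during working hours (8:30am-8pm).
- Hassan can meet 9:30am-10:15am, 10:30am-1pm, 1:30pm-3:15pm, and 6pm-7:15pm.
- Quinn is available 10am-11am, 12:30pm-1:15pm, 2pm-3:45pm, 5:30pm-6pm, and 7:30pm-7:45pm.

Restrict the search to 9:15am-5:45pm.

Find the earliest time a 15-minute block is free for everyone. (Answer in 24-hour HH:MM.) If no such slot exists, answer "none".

Diego free within 08:30–20:00: 08:30–13:30, 14:00–14:15, 15:00–16:15, 17:45–20:00.
Mina free within 08:30–20:00: 11:00–11:15, 12:30–16:15, 16:45–18:15.
Diego ∩ Mina: 11:00–11:15, 12:30–13:30, 14:00–14:15, 15:00–16:15, 17:45–18:15.
Diego ∩ Mina ∩ Hassan: 11:00–11:15, 12:30–13:00, 14:00–14:15, 15:00–15:15, 18:00–18:15.
Diego ∩ Mina ∩ Hassan ∩ Quinn: 12:30–13:00, 14:00–14:15, 15:00–15:15.
Restricted to 09:15–17:45: 12:30–13:00, 14:00–14:15, 15:00–15:15.
Windows ≥ 15 min: 12:30–13:00, 14:00–14:15, 15:00–15:15.
Earliest such window starts at 12:30.

12:30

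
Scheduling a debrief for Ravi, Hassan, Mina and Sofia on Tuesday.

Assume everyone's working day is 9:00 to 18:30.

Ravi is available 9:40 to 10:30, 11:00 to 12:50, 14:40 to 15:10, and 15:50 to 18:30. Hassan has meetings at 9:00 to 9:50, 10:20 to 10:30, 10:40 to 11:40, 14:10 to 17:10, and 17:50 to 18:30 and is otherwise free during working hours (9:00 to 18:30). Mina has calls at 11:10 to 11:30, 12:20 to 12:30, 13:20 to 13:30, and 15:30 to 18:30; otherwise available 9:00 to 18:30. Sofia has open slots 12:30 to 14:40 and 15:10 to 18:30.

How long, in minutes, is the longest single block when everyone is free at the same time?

20 minutes

Hassan free within 09:00–18:30: 09:50–10:20, 10:30–10:40, 11:40–14:10, 17:10–17:50.
Mina free within 09:00–18:30: 09:00–11:10, 11:30–12:20, 12:30–13:20, 13:30–15:30.
Ravi ∩ Hassan: 09:50–10:20, 11:40–12:50, 17:10–17:50.
Ravi ∩ Hassan ∩ Mina: 09:50–10:20, 11:40–12:20, 12:30–12:50.
Ravi ∩ Hassan ∩ Mina ∩ Sofia: 12:30–12:50.
Single common window of 20 minutes.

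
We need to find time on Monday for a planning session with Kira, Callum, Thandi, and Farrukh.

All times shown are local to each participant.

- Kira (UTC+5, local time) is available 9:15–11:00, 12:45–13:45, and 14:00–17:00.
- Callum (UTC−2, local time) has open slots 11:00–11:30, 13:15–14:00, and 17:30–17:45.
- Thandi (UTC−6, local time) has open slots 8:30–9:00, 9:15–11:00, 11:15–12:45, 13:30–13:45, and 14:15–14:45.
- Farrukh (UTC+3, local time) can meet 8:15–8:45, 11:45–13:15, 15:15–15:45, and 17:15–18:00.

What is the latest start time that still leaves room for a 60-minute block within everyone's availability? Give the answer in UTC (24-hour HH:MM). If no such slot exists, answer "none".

none

Kira → UTC: 04:15–06:00, 07:45–08:45, 09:00–12:00.
Callum → UTC: 13:00–13:30, 15:15–16:00, 19:30–19:45.
Thandi → UTC: 14:30–15:00, 15:15–17:00, 17:15–18:45, 19:30–19:45, 20:15–20:45.
Farrukh → UTC: 05:15–05:45, 08:45–10:15, 12:15–12:45, 14:15–15:00.
Kira ∩ Callum: (none).
Kira ∩ Callum ∩ Thandi: (none).
Kira ∩ Callum ∩ Thandi ∩ Farrukh: (none).
Windows ≥ 60 min: (none).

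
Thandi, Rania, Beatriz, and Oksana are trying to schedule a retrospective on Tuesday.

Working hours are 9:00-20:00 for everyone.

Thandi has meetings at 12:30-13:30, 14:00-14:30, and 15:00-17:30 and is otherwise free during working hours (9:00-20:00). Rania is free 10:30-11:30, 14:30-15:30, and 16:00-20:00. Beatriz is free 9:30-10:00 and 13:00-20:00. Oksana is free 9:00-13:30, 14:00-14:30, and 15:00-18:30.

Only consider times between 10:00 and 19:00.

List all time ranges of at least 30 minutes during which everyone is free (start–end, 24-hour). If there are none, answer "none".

Thandi free within 09:00–20:00: 09:00–12:30, 13:30–14:00, 14:30–15:00, 17:30–20:00.
Thandi ∩ Rania: 10:30–11:30, 14:30–15:00, 17:30–20:00.
Thandi ∩ Rania ∩ Beatriz: 14:30–15:00, 17:30–20:00.
Thandi ∩ Rania ∩ Beatriz ∩ Oksana: 17:30–18:30.
Restricted to 10:00–19:00: 17:30–18:30.
Windows ≥ 30 min: 17:30–18:30.

17:30–18:30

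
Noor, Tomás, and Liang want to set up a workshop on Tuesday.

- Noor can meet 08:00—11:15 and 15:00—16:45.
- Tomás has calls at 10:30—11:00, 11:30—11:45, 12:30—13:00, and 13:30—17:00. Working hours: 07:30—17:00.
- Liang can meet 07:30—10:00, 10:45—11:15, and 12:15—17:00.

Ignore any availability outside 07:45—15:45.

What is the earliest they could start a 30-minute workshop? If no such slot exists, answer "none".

Tomás free within 07:30–17:00: 07:30–10:30, 11:00–11:30, 11:45–12:30, 13:00–13:30.
Noor ∩ Tomás: 08:00–10:30, 11:00–11:15.
Noor ∩ Tomás ∩ Liang: 08:00–10:00, 11:00–11:15.
Restricted to 07:45–15:45: 08:00–10:00, 11:00–11:15.
Windows ≥ 30 min: 08:00–10:00.
Earliest such window starts at 08:00.

08:00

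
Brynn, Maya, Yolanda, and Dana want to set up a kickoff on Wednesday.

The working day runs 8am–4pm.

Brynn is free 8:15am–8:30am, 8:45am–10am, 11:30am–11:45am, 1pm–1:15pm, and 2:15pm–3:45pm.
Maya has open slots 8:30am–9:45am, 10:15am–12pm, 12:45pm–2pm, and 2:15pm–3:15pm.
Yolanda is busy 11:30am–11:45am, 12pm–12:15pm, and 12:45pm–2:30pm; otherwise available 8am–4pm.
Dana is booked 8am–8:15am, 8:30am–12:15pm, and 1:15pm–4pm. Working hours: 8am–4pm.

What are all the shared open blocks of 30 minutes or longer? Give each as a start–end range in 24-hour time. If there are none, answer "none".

Yolanda free within 08:00–16:00: 08:00–11:30, 11:45–12:00, 12:15–12:45, 14:30–16:00.
Dana free within 08:00–16:00: 08:15–08:30, 12:15–13:15.
Brynn ∩ Maya: 08:45–09:45, 11:30–11:45, 13:00–13:15, 14:15–15:15.
Brynn ∩ Maya ∩ Yolanda: 08:45–09:45, 14:30–15:15.
Brynn ∩ Maya ∩ Yolanda ∩ Dana: (none).
Windows ≥ 30 min: (none).

none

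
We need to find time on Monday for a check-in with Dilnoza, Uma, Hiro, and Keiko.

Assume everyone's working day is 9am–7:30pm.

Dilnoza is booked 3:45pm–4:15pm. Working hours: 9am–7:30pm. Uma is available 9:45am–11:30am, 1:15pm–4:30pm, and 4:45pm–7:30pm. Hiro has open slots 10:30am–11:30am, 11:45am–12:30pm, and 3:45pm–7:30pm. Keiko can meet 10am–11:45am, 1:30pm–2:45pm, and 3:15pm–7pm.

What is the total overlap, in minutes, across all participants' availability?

Dilnoza free within 09:00–19:30: 09:00–15:45, 16:15–19:30.
Dilnoza ∩ Uma: 09:45–11:30, 13:15–15:45, 16:15–16:30, 16:45–19:30.
Dilnoza ∩ Uma ∩ Hiro: 10:30–11:30, 16:15–16:30, 16:45–19:30.
Dilnoza ∩ Uma ∩ Hiro ∩ Keiko: 10:30–11:30, 16:15–16:30, 16:45–19:00.
Total common minutes: 60 + 15 + 135 = 210.

210 minutes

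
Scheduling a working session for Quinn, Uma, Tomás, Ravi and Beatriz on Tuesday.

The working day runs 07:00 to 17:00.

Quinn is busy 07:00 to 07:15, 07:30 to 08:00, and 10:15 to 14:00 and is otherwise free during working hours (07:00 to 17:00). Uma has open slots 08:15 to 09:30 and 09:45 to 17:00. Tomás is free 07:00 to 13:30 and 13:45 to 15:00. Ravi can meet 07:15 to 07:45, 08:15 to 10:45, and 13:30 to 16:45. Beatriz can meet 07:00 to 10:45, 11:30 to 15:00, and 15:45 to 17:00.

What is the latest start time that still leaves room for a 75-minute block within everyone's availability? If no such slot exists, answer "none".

08:15

Quinn free within 07:00–17:00: 07:15–07:30, 08:00–10:15, 14:00–17:00.
Quinn ∩ Uma: 08:15–09:30, 09:45–10:15, 14:00–17:00.
Quinn ∩ Uma ∩ Tomás: 08:15–09:30, 09:45–10:15, 14:00–15:00.
Quinn ∩ Uma ∩ Tomás ∩ Ravi: 08:15–09:30, 09:45–10:15, 14:00–15:00.
Quinn ∩ Uma ∩ Tomás ∩ Ravi ∩ Beatriz: 08:15–09:30, 09:45–10:15, 14:00–15:00.
Windows ≥ 75 min: 08:15–09:30.
Latest start in the last window 08:15–09:30 is 09:30 − 75 min = 08:15.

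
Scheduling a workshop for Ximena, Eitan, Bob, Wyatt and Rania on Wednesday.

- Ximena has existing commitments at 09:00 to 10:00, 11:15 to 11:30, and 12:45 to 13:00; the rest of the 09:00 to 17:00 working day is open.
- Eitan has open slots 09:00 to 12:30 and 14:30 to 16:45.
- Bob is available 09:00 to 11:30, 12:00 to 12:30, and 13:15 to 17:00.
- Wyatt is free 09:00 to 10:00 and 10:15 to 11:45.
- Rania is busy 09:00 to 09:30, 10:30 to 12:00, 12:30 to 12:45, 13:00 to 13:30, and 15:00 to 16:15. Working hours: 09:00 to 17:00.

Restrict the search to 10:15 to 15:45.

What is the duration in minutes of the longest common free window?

15 minutes

Ximena free within 09:00–17:00: 10:00–11:15, 11:30–12:45, 13:00–17:00.
Rania free within 09:00–17:00: 09:30–10:30, 12:00–12:30, 12:45–13:00, 13:30–15:00, 16:15–17:00.
Ximena ∩ Eitan: 10:00–11:15, 11:30–12:30, 14:30–16:45.
Ximena ∩ Eitan ∩ Bob: 10:00–11:15, 12:00–12:30, 14:30–16:45.
Ximena ∩ Eitan ∩ Bob ∩ Wyatt: 10:15–11:15.
Ximena ∩ Eitan ∩ Bob ∩ Wyatt ∩ Rania: 10:15–10:30.
Restricted to 10:15–15:45: 10:15–10:30.
Single common window of 15 minutes.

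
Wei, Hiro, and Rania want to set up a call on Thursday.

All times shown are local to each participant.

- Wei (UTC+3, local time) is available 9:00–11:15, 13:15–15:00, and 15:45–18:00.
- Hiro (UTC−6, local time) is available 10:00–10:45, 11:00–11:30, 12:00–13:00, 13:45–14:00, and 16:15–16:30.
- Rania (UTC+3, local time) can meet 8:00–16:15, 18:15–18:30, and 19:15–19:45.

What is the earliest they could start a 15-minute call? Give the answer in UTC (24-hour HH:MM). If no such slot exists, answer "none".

none

Wei → UTC: 06:00–08:15, 10:15–12:00, 12:45–15:00.
Hiro → UTC: 16:00–16:45, 17:00–17:30, 18:00–19:00, 19:45–20:00, 22:15–22:30.
Rania → UTC: 05:00–13:15, 15:15–15:30, 16:15–16:45.
Wei ∩ Hiro: (none).
Wei ∩ Hiro ∩ Rania: (none).
Windows ≥ 15 min: (none).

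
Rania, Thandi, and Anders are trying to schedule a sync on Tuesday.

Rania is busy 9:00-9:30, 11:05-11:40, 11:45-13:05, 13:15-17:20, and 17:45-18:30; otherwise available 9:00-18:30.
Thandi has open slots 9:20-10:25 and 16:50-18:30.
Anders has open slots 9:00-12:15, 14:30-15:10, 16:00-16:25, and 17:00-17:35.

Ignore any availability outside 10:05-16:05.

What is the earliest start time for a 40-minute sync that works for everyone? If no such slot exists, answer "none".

none

Rania free within 09:00–18:30: 09:30–11:05, 11:40–11:45, 13:05–13:15, 17:20–17:45.
Rania ∩ Thandi: 09:30–10:25, 17:20–17:45.
Rania ∩ Thandi ∩ Anders: 09:30–10:25, 17:20–17:35.
Restricted to 10:05–16:05: 10:05–10:25.
Windows ≥ 40 min: (none).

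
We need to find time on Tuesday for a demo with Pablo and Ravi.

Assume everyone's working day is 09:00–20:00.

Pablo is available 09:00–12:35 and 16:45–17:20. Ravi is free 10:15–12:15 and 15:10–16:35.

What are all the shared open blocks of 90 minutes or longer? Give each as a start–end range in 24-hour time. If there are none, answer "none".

Pablo ∩ Ravi: 10:15–12:15.
Windows ≥ 90 min: 10:15–12:15.

10:15–12:15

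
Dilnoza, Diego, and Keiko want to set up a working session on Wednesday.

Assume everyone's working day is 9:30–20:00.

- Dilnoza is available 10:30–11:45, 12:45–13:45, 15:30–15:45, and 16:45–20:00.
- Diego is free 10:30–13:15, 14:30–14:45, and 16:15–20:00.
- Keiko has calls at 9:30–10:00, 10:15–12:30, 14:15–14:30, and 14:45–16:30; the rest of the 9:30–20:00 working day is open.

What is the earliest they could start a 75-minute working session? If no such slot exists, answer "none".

Keiko free within 09:30–20:00: 10:00–10:15, 12:30–14:15, 14:30–14:45, 16:30–20:00.
Dilnoza ∩ Diego: 10:30–11:45, 12:45–13:15, 16:45–20:00.
Dilnoza ∩ Diego ∩ Keiko: 12:45–13:15, 16:45–20:00.
Windows ≥ 75 min: 16:45–20:00.
Earliest such window starts at 16:45.

16:45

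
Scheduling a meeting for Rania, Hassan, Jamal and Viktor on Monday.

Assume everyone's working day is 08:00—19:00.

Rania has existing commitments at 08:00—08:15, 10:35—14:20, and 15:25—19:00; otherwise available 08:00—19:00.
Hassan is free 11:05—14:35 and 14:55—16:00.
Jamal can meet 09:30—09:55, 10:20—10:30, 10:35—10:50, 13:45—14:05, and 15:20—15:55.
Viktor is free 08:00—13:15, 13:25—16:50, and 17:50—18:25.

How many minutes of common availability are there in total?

Rania free within 08:00–19:00: 08:15–10:35, 14:20–15:25.
Rania ∩ Hassan: 14:20–14:35, 14:55–15:25.
Rania ∩ Hassan ∩ Jamal: 15:20–15:25.
Rania ∩ Hassan ∩ Jamal ∩ Viktor: 15:20–15:25.
Total common minutes: 5.

5 minutes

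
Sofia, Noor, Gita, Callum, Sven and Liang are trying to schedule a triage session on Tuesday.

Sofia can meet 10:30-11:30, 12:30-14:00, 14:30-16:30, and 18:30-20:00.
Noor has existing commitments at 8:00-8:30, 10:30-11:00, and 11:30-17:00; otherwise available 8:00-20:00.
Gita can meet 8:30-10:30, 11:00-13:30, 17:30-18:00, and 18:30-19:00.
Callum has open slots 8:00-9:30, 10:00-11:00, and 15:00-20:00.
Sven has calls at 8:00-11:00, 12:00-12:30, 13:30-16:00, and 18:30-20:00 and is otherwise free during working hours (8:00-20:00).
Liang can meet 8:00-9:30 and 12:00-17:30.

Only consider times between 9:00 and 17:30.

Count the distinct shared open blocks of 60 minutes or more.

0

Noor free within 08:00–20:00: 08:30–10:30, 11:00–11:30, 17:00–20:00.
Sven free within 08:00–20:00: 11:00–12:00, 12:30–13:30, 16:00–18:30.
Sofia ∩ Noor: 11:00–11:30, 18:30–20:00.
Sofia ∩ Noor ∩ Gita: 11:00–11:30, 18:30–19:00.
Sofia ∩ Noor ∩ Gita ∩ Callum: 18:30–19:00.
Sofia ∩ Noor ∩ Gita ∩ Callum ∩ Sven: (none).
Sofia ∩ Noor ∩ Gita ∩ Callum ∩ Sven ∩ Liang: (none).
Restricted to 09:00–17:30: (none).
Windows ≥ 60 min: (none).
That's 0 windows.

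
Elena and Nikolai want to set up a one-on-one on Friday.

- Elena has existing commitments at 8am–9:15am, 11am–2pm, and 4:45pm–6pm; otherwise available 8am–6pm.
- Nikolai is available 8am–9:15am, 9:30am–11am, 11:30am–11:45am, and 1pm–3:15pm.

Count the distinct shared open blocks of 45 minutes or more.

Elena free within 08:00–18:00: 09:15–11:00, 14:00–16:45.
Elena ∩ Nikolai: 09:30–11:00, 14:00–15:15.
Windows ≥ 45 min: 09:30–11:00, 14:00–15:15.
That's 2 windows.

2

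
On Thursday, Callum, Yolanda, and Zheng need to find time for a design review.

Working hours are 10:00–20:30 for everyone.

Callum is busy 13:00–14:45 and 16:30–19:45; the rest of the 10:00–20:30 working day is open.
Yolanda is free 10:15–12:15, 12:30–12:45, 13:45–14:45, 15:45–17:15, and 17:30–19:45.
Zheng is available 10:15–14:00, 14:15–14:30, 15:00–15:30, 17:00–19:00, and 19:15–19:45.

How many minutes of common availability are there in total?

Callum free within 10:00–20:30: 10:00–13:00, 14:45–16:30, 19:45–20:30.
Callum ∩ Yolanda: 10:15–12:15, 12:30–12:45, 15:45–16:30.
Callum ∩ Yolanda ∩ Zheng: 10:15–12:15, 12:30–12:45.
Total common minutes: 120 + 15 = 135.

135 minutes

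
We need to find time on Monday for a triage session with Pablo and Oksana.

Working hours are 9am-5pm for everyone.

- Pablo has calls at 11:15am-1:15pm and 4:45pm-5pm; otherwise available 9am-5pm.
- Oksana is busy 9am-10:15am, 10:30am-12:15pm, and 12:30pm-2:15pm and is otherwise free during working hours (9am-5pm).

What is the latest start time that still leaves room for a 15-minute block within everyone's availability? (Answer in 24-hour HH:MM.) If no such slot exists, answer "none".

16:30

Pablo free within 09:00–17:00: 09:00–11:15, 13:15–16:45.
Oksana free within 09:00–17:00: 10:15–10:30, 12:15–12:30, 14:15–17:00.
Pablo ∩ Oksana: 10:15–10:30, 14:15–16:45.
Windows ≥ 15 min: 10:15–10:30, 14:15–16:45.
Latest start in the last window 14:15–16:45 is 16:45 − 15 min = 16:30.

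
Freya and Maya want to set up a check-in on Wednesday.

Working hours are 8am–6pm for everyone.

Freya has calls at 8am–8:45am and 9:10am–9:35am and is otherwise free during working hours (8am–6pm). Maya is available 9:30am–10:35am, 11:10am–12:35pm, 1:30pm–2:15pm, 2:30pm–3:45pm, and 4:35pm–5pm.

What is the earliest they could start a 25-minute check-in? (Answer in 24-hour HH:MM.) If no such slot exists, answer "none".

09:35

Freya free within 08:00–18:00: 08:45–09:10, 09:35–18:00.
Freya ∩ Maya: 09:35–10:35, 11:10–12:35, 13:30–14:15, 14:30–15:45, 16:35–17:00.
Windows ≥ 25 min: 09:35–10:35, 11:10–12:35, 13:30–14:15, 14:30–15:45, 16:35–17:00.
Earliest such window starts at 09:35.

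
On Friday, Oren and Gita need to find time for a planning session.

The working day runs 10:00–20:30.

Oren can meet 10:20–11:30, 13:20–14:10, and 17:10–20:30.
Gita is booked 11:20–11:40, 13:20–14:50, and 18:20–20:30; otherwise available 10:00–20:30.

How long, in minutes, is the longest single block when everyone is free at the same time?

70 minutes

Gita free within 10:00–20:30: 10:00–11:20, 11:40–13:20, 14:50–18:20.
Oren ∩ Gita: 10:20–11:20, 17:10–18:20.
Common window lengths: 60, 70 min; longest is 70.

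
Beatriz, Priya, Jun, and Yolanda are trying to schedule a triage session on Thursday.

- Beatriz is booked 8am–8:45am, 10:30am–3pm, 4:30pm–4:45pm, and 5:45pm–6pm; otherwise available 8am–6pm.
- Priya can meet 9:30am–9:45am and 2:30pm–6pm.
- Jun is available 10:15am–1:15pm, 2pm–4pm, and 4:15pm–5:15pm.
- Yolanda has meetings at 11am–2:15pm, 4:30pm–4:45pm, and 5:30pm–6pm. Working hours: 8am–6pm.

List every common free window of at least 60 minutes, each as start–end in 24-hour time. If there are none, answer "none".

15:00–16:00

Beatriz free within 08:00–18:00: 08:45–10:30, 15:00–16:30, 16:45–17:45.
Yolanda free within 08:00–18:00: 08:00–11:00, 14:15–16:30, 16:45–17:30.
Beatriz ∩ Priya: 09:30–09:45, 15:00–16:30, 16:45–17:45.
Beatriz ∩ Priya ∩ Jun: 15:00–16:00, 16:15–16:30, 16:45–17:15.
Beatriz ∩ Priya ∩ Jun ∩ Yolanda: 15:00–16:00, 16:15–16:30, 16:45–17:15.
Windows ≥ 60 min: 15:00–16:00.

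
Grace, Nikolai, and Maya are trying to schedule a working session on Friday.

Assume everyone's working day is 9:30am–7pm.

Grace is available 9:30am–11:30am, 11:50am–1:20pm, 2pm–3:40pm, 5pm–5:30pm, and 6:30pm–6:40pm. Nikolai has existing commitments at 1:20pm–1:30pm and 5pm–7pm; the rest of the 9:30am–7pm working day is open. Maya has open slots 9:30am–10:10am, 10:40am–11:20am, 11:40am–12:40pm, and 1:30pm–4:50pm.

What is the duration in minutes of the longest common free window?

Nikolai free within 09:30–19:00: 09:30–13:20, 13:30–17:00.
Grace ∩ Nikolai: 09:30–11:30, 11:50–13:20, 14:00–15:40.
Grace ∩ Nikolai ∩ Maya: 09:30–10:10, 10:40–11:20, 11:50–12:40, 14:00–15:40.
Common window lengths: 40, 40, 50, 100 min; longest is 100.

100 minutes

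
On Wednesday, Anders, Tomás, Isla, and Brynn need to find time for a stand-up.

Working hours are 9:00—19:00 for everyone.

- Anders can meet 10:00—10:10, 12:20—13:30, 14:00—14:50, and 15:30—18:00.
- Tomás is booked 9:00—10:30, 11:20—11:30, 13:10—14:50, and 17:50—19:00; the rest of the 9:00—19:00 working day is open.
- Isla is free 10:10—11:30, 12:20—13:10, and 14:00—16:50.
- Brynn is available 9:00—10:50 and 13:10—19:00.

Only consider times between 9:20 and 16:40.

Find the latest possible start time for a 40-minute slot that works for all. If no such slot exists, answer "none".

16:00

Tomás free within 09:00–19:00: 10:30–11:20, 11:30–13:10, 14:50–17:50.
Anders ∩ Tomás: 12:20–13:10, 15:30–17:50.
Anders ∩ Tomás ∩ Isla: 12:20–13:10, 15:30–16:50.
Anders ∩ Tomás ∩ Isla ∩ Brynn: 15:30–16:50.
Restricted to 09:20–16:40: 15:30–16:40.
Windows ≥ 40 min: 15:30–16:40.
Latest start in the last window 15:30–16:40 is 16:40 − 40 min = 16:00.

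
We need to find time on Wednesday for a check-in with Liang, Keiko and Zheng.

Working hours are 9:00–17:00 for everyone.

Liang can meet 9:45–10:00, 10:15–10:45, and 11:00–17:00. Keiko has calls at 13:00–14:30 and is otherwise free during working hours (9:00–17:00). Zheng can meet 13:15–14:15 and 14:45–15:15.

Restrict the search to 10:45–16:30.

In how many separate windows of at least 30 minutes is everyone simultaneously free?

1

Keiko free within 09:00–17:00: 09:00–13:00, 14:30–17:00.
Liang ∩ Keiko: 09:45–10:00, 10:15–10:45, 11:00–13:00, 14:30–17:00.
Liang ∩ Keiko ∩ Zheng: 14:45–15:15.
Restricted to 10:45–16:30: 14:45–15:15.
Windows ≥ 30 min: 14:45–15:15.
That's 1 window.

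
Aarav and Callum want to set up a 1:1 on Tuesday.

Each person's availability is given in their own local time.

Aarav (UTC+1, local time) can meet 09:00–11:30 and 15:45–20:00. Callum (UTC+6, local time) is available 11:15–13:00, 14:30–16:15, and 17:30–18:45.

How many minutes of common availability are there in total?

105 minutes

Aarav → UTC: 08:00–10:30, 14:45–19:00.
Callum → UTC: 05:15–07:00, 08:30–10:15, 11:30–12:45.
Aarav ∩ Callum: 08:30–10:15.
Total common minutes: 105.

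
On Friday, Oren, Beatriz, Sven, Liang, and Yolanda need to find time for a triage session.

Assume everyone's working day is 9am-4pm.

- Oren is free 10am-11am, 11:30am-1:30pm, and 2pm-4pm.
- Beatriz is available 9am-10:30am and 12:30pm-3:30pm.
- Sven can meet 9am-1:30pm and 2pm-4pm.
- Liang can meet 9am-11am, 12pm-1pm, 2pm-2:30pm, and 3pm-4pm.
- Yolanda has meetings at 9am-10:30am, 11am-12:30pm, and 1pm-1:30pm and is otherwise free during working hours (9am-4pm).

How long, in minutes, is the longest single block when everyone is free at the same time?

Yolanda free within 09:00–16:00: 10:30–11:00, 12:30–13:00, 13:30–16:00.
Oren ∩ Beatriz: 10:00–10:30, 12:30–13:30, 14:00–15:30.
Oren ∩ Beatriz ∩ Sven: 10:00–10:30, 12:30–13:30, 14:00–15:30.
Oren ∩ Beatriz ∩ Sven ∩ Liang: 10:00–10:30, 12:30–13:00, 14:00–14:30, 15:00–15:30.
Oren ∩ Beatriz ∩ Sven ∩ Liang ∩ Yolanda: 12:30–13:00, 14:00–14:30, 15:00–15:30.
Common window lengths: 30, 30, 30 min; longest is 30.

30 minutes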